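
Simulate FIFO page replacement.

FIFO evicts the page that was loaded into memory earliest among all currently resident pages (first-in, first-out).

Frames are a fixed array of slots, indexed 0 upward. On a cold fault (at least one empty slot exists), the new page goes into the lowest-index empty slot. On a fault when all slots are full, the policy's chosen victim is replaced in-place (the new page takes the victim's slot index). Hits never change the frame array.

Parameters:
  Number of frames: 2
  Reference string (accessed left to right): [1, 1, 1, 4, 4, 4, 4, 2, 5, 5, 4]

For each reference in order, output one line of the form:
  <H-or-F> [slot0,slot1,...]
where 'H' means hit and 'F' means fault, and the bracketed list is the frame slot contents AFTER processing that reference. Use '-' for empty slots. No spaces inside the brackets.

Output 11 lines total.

F [1,-]
H [1,-]
H [1,-]
F [1,4]
H [1,4]
H [1,4]
H [1,4]
F [2,4]
F [2,5]
H [2,5]
F [4,5]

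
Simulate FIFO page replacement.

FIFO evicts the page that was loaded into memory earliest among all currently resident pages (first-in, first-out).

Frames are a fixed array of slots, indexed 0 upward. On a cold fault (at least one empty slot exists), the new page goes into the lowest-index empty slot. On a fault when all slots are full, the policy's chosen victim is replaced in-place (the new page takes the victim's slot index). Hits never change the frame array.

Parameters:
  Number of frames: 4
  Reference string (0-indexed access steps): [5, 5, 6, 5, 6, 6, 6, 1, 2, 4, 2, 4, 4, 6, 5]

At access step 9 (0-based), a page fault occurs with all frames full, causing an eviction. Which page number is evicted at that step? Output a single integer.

Step 0: ref 5 -> FAULT, frames=[5,-,-,-]
Step 1: ref 5 -> HIT, frames=[5,-,-,-]
Step 2: ref 6 -> FAULT, frames=[5,6,-,-]
Step 3: ref 5 -> HIT, frames=[5,6,-,-]
Step 4: ref 6 -> HIT, frames=[5,6,-,-]
Step 5: ref 6 -> HIT, frames=[5,6,-,-]
Step 6: ref 6 -> HIT, frames=[5,6,-,-]
Step 7: ref 1 -> FAULT, frames=[5,6,1,-]
Step 8: ref 2 -> FAULT, frames=[5,6,1,2]
Step 9: ref 4 -> FAULT, evict 5, frames=[4,6,1,2]
At step 9: evicted page 5

Answer: 5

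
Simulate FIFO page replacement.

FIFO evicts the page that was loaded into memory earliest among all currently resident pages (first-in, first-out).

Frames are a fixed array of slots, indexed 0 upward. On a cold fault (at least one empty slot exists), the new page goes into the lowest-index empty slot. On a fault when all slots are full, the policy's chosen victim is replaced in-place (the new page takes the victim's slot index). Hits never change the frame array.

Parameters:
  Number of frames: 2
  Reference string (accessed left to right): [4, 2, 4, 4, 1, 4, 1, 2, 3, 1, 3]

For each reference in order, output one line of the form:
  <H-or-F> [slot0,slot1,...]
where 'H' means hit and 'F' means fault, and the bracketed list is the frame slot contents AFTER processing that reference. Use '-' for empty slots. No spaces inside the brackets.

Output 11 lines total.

F [4,-]
F [4,2]
H [4,2]
H [4,2]
F [1,2]
F [1,4]
H [1,4]
F [2,4]
F [2,3]
F [1,3]
H [1,3]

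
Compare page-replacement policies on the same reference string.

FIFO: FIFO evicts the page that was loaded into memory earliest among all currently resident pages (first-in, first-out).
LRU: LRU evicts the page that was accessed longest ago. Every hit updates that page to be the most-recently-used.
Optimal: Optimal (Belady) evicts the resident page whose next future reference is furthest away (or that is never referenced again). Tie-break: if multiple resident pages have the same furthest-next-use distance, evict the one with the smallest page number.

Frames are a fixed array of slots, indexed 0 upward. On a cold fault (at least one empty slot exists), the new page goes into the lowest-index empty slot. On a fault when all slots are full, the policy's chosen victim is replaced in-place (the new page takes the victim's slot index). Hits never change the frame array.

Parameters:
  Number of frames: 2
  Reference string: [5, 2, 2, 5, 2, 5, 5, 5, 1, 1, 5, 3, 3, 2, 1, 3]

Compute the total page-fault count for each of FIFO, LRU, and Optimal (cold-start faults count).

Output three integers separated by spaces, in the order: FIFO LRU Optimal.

--- FIFO ---
  step 0: ref 5 -> FAULT, frames=[5,-] (faults so far: 1)
  step 1: ref 2 -> FAULT, frames=[5,2] (faults so far: 2)
  step 2: ref 2 -> HIT, frames=[5,2] (faults so far: 2)
  step 3: ref 5 -> HIT, frames=[5,2] (faults so far: 2)
  step 4: ref 2 -> HIT, frames=[5,2] (faults so far: 2)
  step 5: ref 5 -> HIT, frames=[5,2] (faults so far: 2)
  step 6: ref 5 -> HIT, frames=[5,2] (faults so far: 2)
  step 7: ref 5 -> HIT, frames=[5,2] (faults so far: 2)
  step 8: ref 1 -> FAULT, evict 5, frames=[1,2] (faults so far: 3)
  step 9: ref 1 -> HIT, frames=[1,2] (faults so far: 3)
  step 10: ref 5 -> FAULT, evict 2, frames=[1,5] (faults so far: 4)
  step 11: ref 3 -> FAULT, evict 1, frames=[3,5] (faults so far: 5)
  step 12: ref 3 -> HIT, frames=[3,5] (faults so far: 5)
  step 13: ref 2 -> FAULT, evict 5, frames=[3,2] (faults so far: 6)
  step 14: ref 1 -> FAULT, evict 3, frames=[1,2] (faults so far: 7)
  step 15: ref 3 -> FAULT, evict 2, frames=[1,3] (faults so far: 8)
  FIFO total faults: 8
--- LRU ---
  step 0: ref 5 -> FAULT, frames=[5,-] (faults so far: 1)
  step 1: ref 2 -> FAULT, frames=[5,2] (faults so far: 2)
  step 2: ref 2 -> HIT, frames=[5,2] (faults so far: 2)
  step 3: ref 5 -> HIT, frames=[5,2] (faults so far: 2)
  step 4: ref 2 -> HIT, frames=[5,2] (faults so far: 2)
  step 5: ref 5 -> HIT, frames=[5,2] (faults so far: 2)
  step 6: ref 5 -> HIT, frames=[5,2] (faults so far: 2)
  step 7: ref 5 -> HIT, frames=[5,2] (faults so far: 2)
  step 8: ref 1 -> FAULT, evict 2, frames=[5,1] (faults so far: 3)
  step 9: ref 1 -> HIT, frames=[5,1] (faults so far: 3)
  step 10: ref 5 -> HIT, frames=[5,1] (faults so far: 3)
  step 11: ref 3 -> FAULT, evict 1, frames=[5,3] (faults so far: 4)
  step 12: ref 3 -> HIT, frames=[5,3] (faults so far: 4)
  step 13: ref 2 -> FAULT, evict 5, frames=[2,3] (faults so far: 5)
  step 14: ref 1 -> FAULT, evict 3, frames=[2,1] (faults so far: 6)
  step 15: ref 3 -> FAULT, evict 2, frames=[3,1] (faults so far: 7)
  LRU total faults: 7
--- Optimal ---
  step 0: ref 5 -> FAULT, frames=[5,-] (faults so far: 1)
  step 1: ref 2 -> FAULT, frames=[5,2] (faults so far: 2)
  step 2: ref 2 -> HIT, frames=[5,2] (faults so far: 2)
  step 3: ref 5 -> HIT, frames=[5,2] (faults so far: 2)
  step 4: ref 2 -> HIT, frames=[5,2] (faults so far: 2)
  step 5: ref 5 -> HIT, frames=[5,2] (faults so far: 2)
  step 6: ref 5 -> HIT, frames=[5,2] (faults so far: 2)
  step 7: ref 5 -> HIT, frames=[5,2] (faults so far: 2)
  step 8: ref 1 -> FAULT, evict 2, frames=[5,1] (faults so far: 3)
  step 9: ref 1 -> HIT, frames=[5,1] (faults so far: 3)
  step 10: ref 5 -> HIT, frames=[5,1] (faults so far: 3)
  step 11: ref 3 -> FAULT, evict 5, frames=[3,1] (faults so far: 4)
  step 12: ref 3 -> HIT, frames=[3,1] (faults so far: 4)
  step 13: ref 2 -> FAULT, evict 3, frames=[2,1] (faults so far: 5)
  step 14: ref 1 -> HIT, frames=[2,1] (faults so far: 5)
  step 15: ref 3 -> FAULT, evict 1, frames=[2,3] (faults so far: 6)
  Optimal total faults: 6

Answer: 8 7 6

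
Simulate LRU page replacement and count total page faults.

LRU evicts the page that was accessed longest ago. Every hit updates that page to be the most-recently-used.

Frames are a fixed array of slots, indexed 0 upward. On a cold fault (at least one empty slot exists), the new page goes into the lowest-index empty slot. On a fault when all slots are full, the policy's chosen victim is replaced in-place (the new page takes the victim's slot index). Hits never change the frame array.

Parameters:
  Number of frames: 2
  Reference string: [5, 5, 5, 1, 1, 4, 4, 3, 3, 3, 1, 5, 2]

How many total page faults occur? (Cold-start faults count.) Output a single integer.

Answer: 7

Derivation:
Step 0: ref 5 → FAULT, frames=[5,-]
Step 1: ref 5 → HIT, frames=[5,-]
Step 2: ref 5 → HIT, frames=[5,-]
Step 3: ref 1 → FAULT, frames=[5,1]
Step 4: ref 1 → HIT, frames=[5,1]
Step 5: ref 4 → FAULT (evict 5), frames=[4,1]
Step 6: ref 4 → HIT, frames=[4,1]
Step 7: ref 3 → FAULT (evict 1), frames=[4,3]
Step 8: ref 3 → HIT, frames=[4,3]
Step 9: ref 3 → HIT, frames=[4,3]
Step 10: ref 1 → FAULT (evict 4), frames=[1,3]
Step 11: ref 5 → FAULT (evict 3), frames=[1,5]
Step 12: ref 2 → FAULT (evict 1), frames=[2,5]
Total faults: 7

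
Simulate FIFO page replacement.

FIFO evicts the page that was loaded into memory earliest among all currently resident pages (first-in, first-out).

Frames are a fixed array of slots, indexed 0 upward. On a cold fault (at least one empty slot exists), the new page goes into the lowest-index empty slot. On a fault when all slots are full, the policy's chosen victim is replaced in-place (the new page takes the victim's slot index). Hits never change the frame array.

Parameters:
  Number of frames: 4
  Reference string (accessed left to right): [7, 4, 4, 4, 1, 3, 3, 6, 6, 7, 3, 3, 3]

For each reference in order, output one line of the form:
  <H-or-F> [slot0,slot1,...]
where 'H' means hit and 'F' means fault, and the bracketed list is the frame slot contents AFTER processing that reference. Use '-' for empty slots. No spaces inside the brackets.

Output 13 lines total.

F [7,-,-,-]
F [7,4,-,-]
H [7,4,-,-]
H [7,4,-,-]
F [7,4,1,-]
F [7,4,1,3]
H [7,4,1,3]
F [6,4,1,3]
H [6,4,1,3]
F [6,7,1,3]
H [6,7,1,3]
H [6,7,1,3]
H [6,7,1,3]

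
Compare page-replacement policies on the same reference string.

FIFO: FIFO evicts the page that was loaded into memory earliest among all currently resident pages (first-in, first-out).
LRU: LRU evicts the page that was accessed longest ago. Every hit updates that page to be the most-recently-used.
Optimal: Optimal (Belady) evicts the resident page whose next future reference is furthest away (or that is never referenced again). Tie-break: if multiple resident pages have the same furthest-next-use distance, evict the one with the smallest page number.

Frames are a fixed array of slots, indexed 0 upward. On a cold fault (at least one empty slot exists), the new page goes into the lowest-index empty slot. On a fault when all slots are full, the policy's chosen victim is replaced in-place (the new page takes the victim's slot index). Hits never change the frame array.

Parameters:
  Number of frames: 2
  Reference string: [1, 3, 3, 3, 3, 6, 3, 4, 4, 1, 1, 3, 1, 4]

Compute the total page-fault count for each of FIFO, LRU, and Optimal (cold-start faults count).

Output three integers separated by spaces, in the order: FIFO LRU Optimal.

Answer: 7 7 6

Derivation:
--- FIFO ---
  step 0: ref 1 -> FAULT, frames=[1,-] (faults so far: 1)
  step 1: ref 3 -> FAULT, frames=[1,3] (faults so far: 2)
  step 2: ref 3 -> HIT, frames=[1,3] (faults so far: 2)
  step 3: ref 3 -> HIT, frames=[1,3] (faults so far: 2)
  step 4: ref 3 -> HIT, frames=[1,3] (faults so far: 2)
  step 5: ref 6 -> FAULT, evict 1, frames=[6,3] (faults so far: 3)
  step 6: ref 3 -> HIT, frames=[6,3] (faults so far: 3)
  step 7: ref 4 -> FAULT, evict 3, frames=[6,4] (faults so far: 4)
  step 8: ref 4 -> HIT, frames=[6,4] (faults so far: 4)
  step 9: ref 1 -> FAULT, evict 6, frames=[1,4] (faults so far: 5)
  step 10: ref 1 -> HIT, frames=[1,4] (faults so far: 5)
  step 11: ref 3 -> FAULT, evict 4, frames=[1,3] (faults so far: 6)
  step 12: ref 1 -> HIT, frames=[1,3] (faults so far: 6)
  step 13: ref 4 -> FAULT, evict 1, frames=[4,3] (faults so far: 7)
  FIFO total faults: 7
--- LRU ---
  step 0: ref 1 -> FAULT, frames=[1,-] (faults so far: 1)
  step 1: ref 3 -> FAULT, frames=[1,3] (faults so far: 2)
  step 2: ref 3 -> HIT, frames=[1,3] (faults so far: 2)
  step 3: ref 3 -> HIT, frames=[1,3] (faults so far: 2)
  step 4: ref 3 -> HIT, frames=[1,3] (faults so far: 2)
  step 5: ref 6 -> FAULT, evict 1, frames=[6,3] (faults so far: 3)
  step 6: ref 3 -> HIT, frames=[6,3] (faults so far: 3)
  step 7: ref 4 -> FAULT, evict 6, frames=[4,3] (faults so far: 4)
  step 8: ref 4 -> HIT, frames=[4,3] (faults so far: 4)
  step 9: ref 1 -> FAULT, evict 3, frames=[4,1] (faults so far: 5)
  step 10: ref 1 -> HIT, frames=[4,1] (faults so far: 5)
  step 11: ref 3 -> FAULT, evict 4, frames=[3,1] (faults so far: 6)
  step 12: ref 1 -> HIT, frames=[3,1] (faults so far: 6)
  step 13: ref 4 -> FAULT, evict 3, frames=[4,1] (faults so far: 7)
  LRU total faults: 7
--- Optimal ---
  step 0: ref 1 -> FAULT, frames=[1,-] (faults so far: 1)
  step 1: ref 3 -> FAULT, frames=[1,3] (faults so far: 2)
  step 2: ref 3 -> HIT, frames=[1,3] (faults so far: 2)
  step 3: ref 3 -> HIT, frames=[1,3] (faults so far: 2)
  step 4: ref 3 -> HIT, frames=[1,3] (faults so far: 2)
  step 5: ref 6 -> FAULT, evict 1, frames=[6,3] (faults so far: 3)
  step 6: ref 3 -> HIT, frames=[6,3] (faults so far: 3)
  step 7: ref 4 -> FAULT, evict 6, frames=[4,3] (faults so far: 4)
  step 8: ref 4 -> HIT, frames=[4,3] (faults so far: 4)
  step 9: ref 1 -> FAULT, evict 4, frames=[1,3] (faults so far: 5)
  step 10: ref 1 -> HIT, frames=[1,3] (faults so far: 5)
  step 11: ref 3 -> HIT, frames=[1,3] (faults so far: 5)
  step 12: ref 1 -> HIT, frames=[1,3] (faults so far: 5)
  step 13: ref 4 -> FAULT, evict 1, frames=[4,3] (faults so far: 6)
  Optimal total faults: 6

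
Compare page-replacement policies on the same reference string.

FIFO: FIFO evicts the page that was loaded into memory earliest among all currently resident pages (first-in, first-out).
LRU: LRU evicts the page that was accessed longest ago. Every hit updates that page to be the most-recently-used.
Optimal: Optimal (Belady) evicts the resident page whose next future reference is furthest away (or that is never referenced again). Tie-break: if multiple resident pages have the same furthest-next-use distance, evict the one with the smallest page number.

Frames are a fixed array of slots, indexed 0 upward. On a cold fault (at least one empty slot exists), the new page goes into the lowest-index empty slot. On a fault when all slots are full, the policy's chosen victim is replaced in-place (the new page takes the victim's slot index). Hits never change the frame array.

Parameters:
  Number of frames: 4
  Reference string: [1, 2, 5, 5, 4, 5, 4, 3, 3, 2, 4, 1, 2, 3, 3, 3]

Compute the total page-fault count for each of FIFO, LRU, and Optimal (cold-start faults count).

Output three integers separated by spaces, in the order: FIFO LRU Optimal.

Answer: 7 6 5

Derivation:
--- FIFO ---
  step 0: ref 1 -> FAULT, frames=[1,-,-,-] (faults so far: 1)
  step 1: ref 2 -> FAULT, frames=[1,2,-,-] (faults so far: 2)
  step 2: ref 5 -> FAULT, frames=[1,2,5,-] (faults so far: 3)
  step 3: ref 5 -> HIT, frames=[1,2,5,-] (faults so far: 3)
  step 4: ref 4 -> FAULT, frames=[1,2,5,4] (faults so far: 4)
  step 5: ref 5 -> HIT, frames=[1,2,5,4] (faults so far: 4)
  step 6: ref 4 -> HIT, frames=[1,2,5,4] (faults so far: 4)
  step 7: ref 3 -> FAULT, evict 1, frames=[3,2,5,4] (faults so far: 5)
  step 8: ref 3 -> HIT, frames=[3,2,5,4] (faults so far: 5)
  step 9: ref 2 -> HIT, frames=[3,2,5,4] (faults so far: 5)
  step 10: ref 4 -> HIT, frames=[3,2,5,4] (faults so far: 5)
  step 11: ref 1 -> FAULT, evict 2, frames=[3,1,5,4] (faults so far: 6)
  step 12: ref 2 -> FAULT, evict 5, frames=[3,1,2,4] (faults so far: 7)
  step 13: ref 3 -> HIT, frames=[3,1,2,4] (faults so far: 7)
  step 14: ref 3 -> HIT, frames=[3,1,2,4] (faults so far: 7)
  step 15: ref 3 -> HIT, frames=[3,1,2,4] (faults so far: 7)
  FIFO total faults: 7
--- LRU ---
  step 0: ref 1 -> FAULT, frames=[1,-,-,-] (faults so far: 1)
  step 1: ref 2 -> FAULT, frames=[1,2,-,-] (faults so far: 2)
  step 2: ref 5 -> FAULT, frames=[1,2,5,-] (faults so far: 3)
  step 3: ref 5 -> HIT, frames=[1,2,5,-] (faults so far: 3)
  step 4: ref 4 -> FAULT, frames=[1,2,5,4] (faults so far: 4)
  step 5: ref 5 -> HIT, frames=[1,2,5,4] (faults so far: 4)
  step 6: ref 4 -> HIT, frames=[1,2,5,4] (faults so far: 4)
  step 7: ref 3 -> FAULT, evict 1, frames=[3,2,5,4] (faults so far: 5)
  step 8: ref 3 -> HIT, frames=[3,2,5,4] (faults so far: 5)
  step 9: ref 2 -> HIT, frames=[3,2,5,4] (faults so far: 5)
  step 10: ref 4 -> HIT, frames=[3,2,5,4] (faults so far: 5)
  step 11: ref 1 -> FAULT, evict 5, frames=[3,2,1,4] (faults so far: 6)
  step 12: ref 2 -> HIT, frames=[3,2,1,4] (faults so far: 6)
  step 13: ref 3 -> HIT, frames=[3,2,1,4] (faults so far: 6)
  step 14: ref 3 -> HIT, frames=[3,2,1,4] (faults so far: 6)
  step 15: ref 3 -> HIT, frames=[3,2,1,4] (faults so far: 6)
  LRU total faults: 6
--- Optimal ---
  step 0: ref 1 -> FAULT, frames=[1,-,-,-] (faults so far: 1)
  step 1: ref 2 -> FAULT, frames=[1,2,-,-] (faults so far: 2)
  step 2: ref 5 -> FAULT, frames=[1,2,5,-] (faults so far: 3)
  step 3: ref 5 -> HIT, frames=[1,2,5,-] (faults so far: 3)
  step 4: ref 4 -> FAULT, frames=[1,2,5,4] (faults so far: 4)
  step 5: ref 5 -> HIT, frames=[1,2,5,4] (faults so far: 4)
  step 6: ref 4 -> HIT, frames=[1,2,5,4] (faults so far: 4)
  step 7: ref 3 -> FAULT, evict 5, frames=[1,2,3,4] (faults so far: 5)
  step 8: ref 3 -> HIT, frames=[1,2,3,4] (faults so far: 5)
  step 9: ref 2 -> HIT, frames=[1,2,3,4] (faults so far: 5)
  step 10: ref 4 -> HIT, frames=[1,2,3,4] (faults so far: 5)
  step 11: ref 1 -> HIT, frames=[1,2,3,4] (faults so far: 5)
  step 12: ref 2 -> HIT, frames=[1,2,3,4] (faults so far: 5)
  step 13: ref 3 -> HIT, frames=[1,2,3,4] (faults so far: 5)
  step 14: ref 3 -> HIT, frames=[1,2,3,4] (faults so far: 5)
  step 15: ref 3 -> HIT, frames=[1,2,3,4] (faults so far: 5)
  Optimal total faults: 5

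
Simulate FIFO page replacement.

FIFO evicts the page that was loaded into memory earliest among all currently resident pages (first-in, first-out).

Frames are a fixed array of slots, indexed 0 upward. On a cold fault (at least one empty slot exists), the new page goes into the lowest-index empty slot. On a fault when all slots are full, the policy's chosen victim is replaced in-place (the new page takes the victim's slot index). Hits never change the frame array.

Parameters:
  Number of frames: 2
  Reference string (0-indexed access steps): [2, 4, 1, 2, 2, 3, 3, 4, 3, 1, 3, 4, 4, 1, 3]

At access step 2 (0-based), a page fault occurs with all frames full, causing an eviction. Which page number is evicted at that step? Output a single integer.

Step 0: ref 2 -> FAULT, frames=[2,-]
Step 1: ref 4 -> FAULT, frames=[2,4]
Step 2: ref 1 -> FAULT, evict 2, frames=[1,4]
At step 2: evicted page 2

Answer: 2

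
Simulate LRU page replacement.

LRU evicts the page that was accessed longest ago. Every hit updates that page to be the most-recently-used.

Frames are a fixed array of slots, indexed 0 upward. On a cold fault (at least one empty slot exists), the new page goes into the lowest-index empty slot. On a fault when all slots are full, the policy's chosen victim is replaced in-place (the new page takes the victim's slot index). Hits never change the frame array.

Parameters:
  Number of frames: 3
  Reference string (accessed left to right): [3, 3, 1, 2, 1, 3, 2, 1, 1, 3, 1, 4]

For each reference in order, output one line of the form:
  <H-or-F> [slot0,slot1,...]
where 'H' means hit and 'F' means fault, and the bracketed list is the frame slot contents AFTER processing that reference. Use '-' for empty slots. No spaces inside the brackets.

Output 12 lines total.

F [3,-,-]
H [3,-,-]
F [3,1,-]
F [3,1,2]
H [3,1,2]
H [3,1,2]
H [3,1,2]
H [3,1,2]
H [3,1,2]
H [3,1,2]
H [3,1,2]
F [3,1,4]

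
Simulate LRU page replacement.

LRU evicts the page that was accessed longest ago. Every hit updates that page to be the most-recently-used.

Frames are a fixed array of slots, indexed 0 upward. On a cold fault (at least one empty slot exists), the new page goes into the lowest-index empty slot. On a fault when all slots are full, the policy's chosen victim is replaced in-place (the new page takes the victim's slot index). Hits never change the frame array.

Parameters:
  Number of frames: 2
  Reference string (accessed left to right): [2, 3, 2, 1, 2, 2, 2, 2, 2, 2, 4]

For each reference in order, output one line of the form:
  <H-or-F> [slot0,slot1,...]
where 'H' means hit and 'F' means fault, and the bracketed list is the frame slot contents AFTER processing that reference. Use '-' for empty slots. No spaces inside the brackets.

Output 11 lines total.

F [2,-]
F [2,3]
H [2,3]
F [2,1]
H [2,1]
H [2,1]
H [2,1]
H [2,1]
H [2,1]
H [2,1]
F [2,4]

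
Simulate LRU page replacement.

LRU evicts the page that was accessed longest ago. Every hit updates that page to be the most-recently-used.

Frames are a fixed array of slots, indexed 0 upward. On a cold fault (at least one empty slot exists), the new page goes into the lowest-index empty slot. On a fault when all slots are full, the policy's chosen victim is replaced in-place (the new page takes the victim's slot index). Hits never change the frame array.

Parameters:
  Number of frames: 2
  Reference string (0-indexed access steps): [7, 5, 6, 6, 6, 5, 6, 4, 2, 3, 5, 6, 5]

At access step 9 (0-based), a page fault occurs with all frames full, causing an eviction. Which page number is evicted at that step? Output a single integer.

Answer: 4

Derivation:
Step 0: ref 7 -> FAULT, frames=[7,-]
Step 1: ref 5 -> FAULT, frames=[7,5]
Step 2: ref 6 -> FAULT, evict 7, frames=[6,5]
Step 3: ref 6 -> HIT, frames=[6,5]
Step 4: ref 6 -> HIT, frames=[6,5]
Step 5: ref 5 -> HIT, frames=[6,5]
Step 6: ref 6 -> HIT, frames=[6,5]
Step 7: ref 4 -> FAULT, evict 5, frames=[6,4]
Step 8: ref 2 -> FAULT, evict 6, frames=[2,4]
Step 9: ref 3 -> FAULT, evict 4, frames=[2,3]
At step 9: evicted page 4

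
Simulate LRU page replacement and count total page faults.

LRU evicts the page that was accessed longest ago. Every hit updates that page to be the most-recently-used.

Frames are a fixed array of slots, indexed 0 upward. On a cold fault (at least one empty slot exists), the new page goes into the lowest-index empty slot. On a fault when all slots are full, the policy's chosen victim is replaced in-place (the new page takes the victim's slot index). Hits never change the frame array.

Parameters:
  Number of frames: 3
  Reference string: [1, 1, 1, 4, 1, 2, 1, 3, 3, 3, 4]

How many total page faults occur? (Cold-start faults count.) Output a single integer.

Step 0: ref 1 → FAULT, frames=[1,-,-]
Step 1: ref 1 → HIT, frames=[1,-,-]
Step 2: ref 1 → HIT, frames=[1,-,-]
Step 3: ref 4 → FAULT, frames=[1,4,-]
Step 4: ref 1 → HIT, frames=[1,4,-]
Step 5: ref 2 → FAULT, frames=[1,4,2]
Step 6: ref 1 → HIT, frames=[1,4,2]
Step 7: ref 3 → FAULT (evict 4), frames=[1,3,2]
Step 8: ref 3 → HIT, frames=[1,3,2]
Step 9: ref 3 → HIT, frames=[1,3,2]
Step 10: ref 4 → FAULT (evict 2), frames=[1,3,4]
Total faults: 5

Answer: 5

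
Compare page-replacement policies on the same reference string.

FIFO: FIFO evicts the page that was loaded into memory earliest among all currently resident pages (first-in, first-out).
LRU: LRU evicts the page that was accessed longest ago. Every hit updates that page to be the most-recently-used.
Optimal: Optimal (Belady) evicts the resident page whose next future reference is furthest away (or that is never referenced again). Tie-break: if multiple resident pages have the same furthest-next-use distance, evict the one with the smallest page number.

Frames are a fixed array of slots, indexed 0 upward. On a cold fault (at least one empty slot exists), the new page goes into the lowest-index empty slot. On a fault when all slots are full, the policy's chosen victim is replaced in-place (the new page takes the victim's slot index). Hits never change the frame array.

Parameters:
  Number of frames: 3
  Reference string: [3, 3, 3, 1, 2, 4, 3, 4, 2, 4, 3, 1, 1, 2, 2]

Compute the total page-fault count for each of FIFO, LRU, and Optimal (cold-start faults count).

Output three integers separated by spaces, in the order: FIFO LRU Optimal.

Answer: 7 7 5

Derivation:
--- FIFO ---
  step 0: ref 3 -> FAULT, frames=[3,-,-] (faults so far: 1)
  step 1: ref 3 -> HIT, frames=[3,-,-] (faults so far: 1)
  step 2: ref 3 -> HIT, frames=[3,-,-] (faults so far: 1)
  step 3: ref 1 -> FAULT, frames=[3,1,-] (faults so far: 2)
  step 4: ref 2 -> FAULT, frames=[3,1,2] (faults so far: 3)
  step 5: ref 4 -> FAULT, evict 3, frames=[4,1,2] (faults so far: 4)
  step 6: ref 3 -> FAULT, evict 1, frames=[4,3,2] (faults so far: 5)
  step 7: ref 4 -> HIT, frames=[4,3,2] (faults so far: 5)
  step 8: ref 2 -> HIT, frames=[4,3,2] (faults so far: 5)
  step 9: ref 4 -> HIT, frames=[4,3,2] (faults so far: 5)
  step 10: ref 3 -> HIT, frames=[4,3,2] (faults so far: 5)
  step 11: ref 1 -> FAULT, evict 2, frames=[4,3,1] (faults so far: 6)
  step 12: ref 1 -> HIT, frames=[4,3,1] (faults so far: 6)
  step 13: ref 2 -> FAULT, evict 4, frames=[2,3,1] (faults so far: 7)
  step 14: ref 2 -> HIT, frames=[2,3,1] (faults so far: 7)
  FIFO total faults: 7
--- LRU ---
  step 0: ref 3 -> FAULT, frames=[3,-,-] (faults so far: 1)
  step 1: ref 3 -> HIT, frames=[3,-,-] (faults so far: 1)
  step 2: ref 3 -> HIT, frames=[3,-,-] (faults so far: 1)
  step 3: ref 1 -> FAULT, frames=[3,1,-] (faults so far: 2)
  step 4: ref 2 -> FAULT, frames=[3,1,2] (faults so far: 3)
  step 5: ref 4 -> FAULT, evict 3, frames=[4,1,2] (faults so far: 4)
  step 6: ref 3 -> FAULT, evict 1, frames=[4,3,2] (faults so far: 5)
  step 7: ref 4 -> HIT, frames=[4,3,2] (faults so far: 5)
  step 8: ref 2 -> HIT, frames=[4,3,2] (faults so far: 5)
  step 9: ref 4 -> HIT, frames=[4,3,2] (faults so far: 5)
  step 10: ref 3 -> HIT, frames=[4,3,2] (faults so far: 5)
  step 11: ref 1 -> FAULT, evict 2, frames=[4,3,1] (faults so far: 6)
  step 12: ref 1 -> HIT, frames=[4,3,1] (faults so far: 6)
  step 13: ref 2 -> FAULT, evict 4, frames=[2,3,1] (faults so far: 7)
  step 14: ref 2 -> HIT, frames=[2,3,1] (faults so far: 7)
  LRU total faults: 7
--- Optimal ---
  step 0: ref 3 -> FAULT, frames=[3,-,-] (faults so far: 1)
  step 1: ref 3 -> HIT, frames=[3,-,-] (faults so far: 1)
  step 2: ref 3 -> HIT, frames=[3,-,-] (faults so far: 1)
  step 3: ref 1 -> FAULT, frames=[3,1,-] (faults so far: 2)
  step 4: ref 2 -> FAULT, frames=[3,1,2] (faults so far: 3)
  step 5: ref 4 -> FAULT, evict 1, frames=[3,4,2] (faults so far: 4)
  step 6: ref 3 -> HIT, frames=[3,4,2] (faults so far: 4)
  step 7: ref 4 -> HIT, frames=[3,4,2] (faults so far: 4)
  step 8: ref 2 -> HIT, frames=[3,4,2] (faults so far: 4)
  step 9: ref 4 -> HIT, frames=[3,4,2] (faults so far: 4)
  step 10: ref 3 -> HIT, frames=[3,4,2] (faults so far: 4)
  step 11: ref 1 -> FAULT, evict 3, frames=[1,4,2] (faults so far: 5)
  step 12: ref 1 -> HIT, frames=[1,4,2] (faults so far: 5)
  step 13: ref 2 -> HIT, frames=[1,4,2] (faults so far: 5)
  step 14: ref 2 -> HIT, frames=[1,4,2] (faults so far: 5)
  Optimal total faults: 5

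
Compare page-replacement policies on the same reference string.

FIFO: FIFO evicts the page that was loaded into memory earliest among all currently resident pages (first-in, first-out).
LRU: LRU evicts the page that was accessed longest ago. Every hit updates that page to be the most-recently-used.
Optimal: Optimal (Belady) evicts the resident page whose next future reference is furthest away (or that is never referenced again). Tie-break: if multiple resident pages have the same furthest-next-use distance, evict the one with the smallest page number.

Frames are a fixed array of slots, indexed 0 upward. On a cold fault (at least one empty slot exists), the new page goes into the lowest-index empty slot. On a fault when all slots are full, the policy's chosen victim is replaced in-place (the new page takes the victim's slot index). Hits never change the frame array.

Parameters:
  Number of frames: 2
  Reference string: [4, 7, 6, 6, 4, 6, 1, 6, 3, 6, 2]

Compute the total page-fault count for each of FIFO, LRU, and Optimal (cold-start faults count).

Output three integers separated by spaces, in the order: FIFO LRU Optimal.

--- FIFO ---
  step 0: ref 4 -> FAULT, frames=[4,-] (faults so far: 1)
  step 1: ref 7 -> FAULT, frames=[4,7] (faults so far: 2)
  step 2: ref 6 -> FAULT, evict 4, frames=[6,7] (faults so far: 3)
  step 3: ref 6 -> HIT, frames=[6,7] (faults so far: 3)
  step 4: ref 4 -> FAULT, evict 7, frames=[6,4] (faults so far: 4)
  step 5: ref 6 -> HIT, frames=[6,4] (faults so far: 4)
  step 6: ref 1 -> FAULT, evict 6, frames=[1,4] (faults so far: 5)
  step 7: ref 6 -> FAULT, evict 4, frames=[1,6] (faults so far: 6)
  step 8: ref 3 -> FAULT, evict 1, frames=[3,6] (faults so far: 7)
  step 9: ref 6 -> HIT, frames=[3,6] (faults so far: 7)
  step 10: ref 2 -> FAULT, evict 6, frames=[3,2] (faults so far: 8)
  FIFO total faults: 8
--- LRU ---
  step 0: ref 4 -> FAULT, frames=[4,-] (faults so far: 1)
  step 1: ref 7 -> FAULT, frames=[4,7] (faults so far: 2)
  step 2: ref 6 -> FAULT, evict 4, frames=[6,7] (faults so far: 3)
  step 3: ref 6 -> HIT, frames=[6,7] (faults so far: 3)
  step 4: ref 4 -> FAULT, evict 7, frames=[6,4] (faults so far: 4)
  step 5: ref 6 -> HIT, frames=[6,4] (faults so far: 4)
  step 6: ref 1 -> FAULT, evict 4, frames=[6,1] (faults so far: 5)
  step 7: ref 6 -> HIT, frames=[6,1] (faults so far: 5)
  step 8: ref 3 -> FAULT, evict 1, frames=[6,3] (faults so far: 6)
  step 9: ref 6 -> HIT, frames=[6,3] (faults so far: 6)
  step 10: ref 2 -> FAULT, evict 3, frames=[6,2] (faults so far: 7)
  LRU total faults: 7
--- Optimal ---
  step 0: ref 4 -> FAULT, frames=[4,-] (faults so far: 1)
  step 1: ref 7 -> FAULT, frames=[4,7] (faults so far: 2)
  step 2: ref 6 -> FAULT, evict 7, frames=[4,6] (faults so far: 3)
  step 3: ref 6 -> HIT, frames=[4,6] (faults so far: 3)
  step 4: ref 4 -> HIT, frames=[4,6] (faults so far: 3)
  step 5: ref 6 -> HIT, frames=[4,6] (faults so far: 3)
  step 6: ref 1 -> FAULT, evict 4, frames=[1,6] (faults so far: 4)
  step 7: ref 6 -> HIT, frames=[1,6] (faults so far: 4)
  step 8: ref 3 -> FAULT, evict 1, frames=[3,6] (faults so far: 5)
  step 9: ref 6 -> HIT, frames=[3,6] (faults so far: 5)
  step 10: ref 2 -> FAULT, evict 3, frames=[2,6] (faults so far: 6)
  Optimal total faults: 6

Answer: 8 7 6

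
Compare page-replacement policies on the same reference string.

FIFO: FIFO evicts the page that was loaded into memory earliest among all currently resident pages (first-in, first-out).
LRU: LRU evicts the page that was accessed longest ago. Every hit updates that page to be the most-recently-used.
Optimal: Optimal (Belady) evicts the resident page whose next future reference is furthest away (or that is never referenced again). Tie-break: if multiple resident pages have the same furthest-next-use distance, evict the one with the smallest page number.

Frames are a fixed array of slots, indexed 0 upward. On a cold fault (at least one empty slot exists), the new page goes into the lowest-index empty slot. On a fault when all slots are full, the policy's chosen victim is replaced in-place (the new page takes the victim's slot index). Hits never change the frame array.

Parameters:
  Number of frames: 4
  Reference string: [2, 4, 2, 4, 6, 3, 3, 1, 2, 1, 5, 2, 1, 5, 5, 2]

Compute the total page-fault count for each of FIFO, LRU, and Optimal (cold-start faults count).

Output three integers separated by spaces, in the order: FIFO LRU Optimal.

--- FIFO ---
  step 0: ref 2 -> FAULT, frames=[2,-,-,-] (faults so far: 1)
  step 1: ref 4 -> FAULT, frames=[2,4,-,-] (faults so far: 2)
  step 2: ref 2 -> HIT, frames=[2,4,-,-] (faults so far: 2)
  step 3: ref 4 -> HIT, frames=[2,4,-,-] (faults so far: 2)
  step 4: ref 6 -> FAULT, frames=[2,4,6,-] (faults so far: 3)
  step 5: ref 3 -> FAULT, frames=[2,4,6,3] (faults so far: 4)
  step 6: ref 3 -> HIT, frames=[2,4,6,3] (faults so far: 4)
  step 7: ref 1 -> FAULT, evict 2, frames=[1,4,6,3] (faults so far: 5)
  step 8: ref 2 -> FAULT, evict 4, frames=[1,2,6,3] (faults so far: 6)
  step 9: ref 1 -> HIT, frames=[1,2,6,3] (faults so far: 6)
  step 10: ref 5 -> FAULT, evict 6, frames=[1,2,5,3] (faults so far: 7)
  step 11: ref 2 -> HIT, frames=[1,2,5,3] (faults so far: 7)
  step 12: ref 1 -> HIT, frames=[1,2,5,3] (faults so far: 7)
  step 13: ref 5 -> HIT, frames=[1,2,5,3] (faults so far: 7)
  step 14: ref 5 -> HIT, frames=[1,2,5,3] (faults so far: 7)
  step 15: ref 2 -> HIT, frames=[1,2,5,3] (faults so far: 7)
  FIFO total faults: 7
--- LRU ---
  step 0: ref 2 -> FAULT, frames=[2,-,-,-] (faults so far: 1)
  step 1: ref 4 -> FAULT, frames=[2,4,-,-] (faults so far: 2)
  step 2: ref 2 -> HIT, frames=[2,4,-,-] (faults so far: 2)
  step 3: ref 4 -> HIT, frames=[2,4,-,-] (faults so far: 2)
  step 4: ref 6 -> FAULT, frames=[2,4,6,-] (faults so far: 3)
  step 5: ref 3 -> FAULT, frames=[2,4,6,3] (faults so far: 4)
  step 6: ref 3 -> HIT, frames=[2,4,6,3] (faults so far: 4)
  step 7: ref 1 -> FAULT, evict 2, frames=[1,4,6,3] (faults so far: 5)
  step 8: ref 2 -> FAULT, evict 4, frames=[1,2,6,3] (faults so far: 6)
  step 9: ref 1 -> HIT, frames=[1,2,6,3] (faults so far: 6)
  step 10: ref 5 -> FAULT, evict 6, frames=[1,2,5,3] (faults so far: 7)
  step 11: ref 2 -> HIT, frames=[1,2,5,3] (faults so far: 7)
  step 12: ref 1 -> HIT, frames=[1,2,5,3] (faults so far: 7)
  step 13: ref 5 -> HIT, frames=[1,2,5,3] (faults so far: 7)
  step 14: ref 5 -> HIT, frames=[1,2,5,3] (faults so far: 7)
  step 15: ref 2 -> HIT, frames=[1,2,5,3] (faults so far: 7)
  LRU total faults: 7
--- Optimal ---
  step 0: ref 2 -> FAULT, frames=[2,-,-,-] (faults so far: 1)
  step 1: ref 4 -> FAULT, frames=[2,4,-,-] (faults so far: 2)
  step 2: ref 2 -> HIT, frames=[2,4,-,-] (faults so far: 2)
  step 3: ref 4 -> HIT, frames=[2,4,-,-] (faults so far: 2)
  step 4: ref 6 -> FAULT, frames=[2,4,6,-] (faults so far: 3)
  step 5: ref 3 -> FAULT, frames=[2,4,6,3] (faults so far: 4)
  step 6: ref 3 -> HIT, frames=[2,4,6,3] (faults so far: 4)
  step 7: ref 1 -> FAULT, evict 3, frames=[2,4,6,1] (faults so far: 5)
  step 8: ref 2 -> HIT, frames=[2,4,6,1] (faults so far: 5)
  step 9: ref 1 -> HIT, frames=[2,4,6,1] (faults so far: 5)
  step 10: ref 5 -> FAULT, evict 4, frames=[2,5,6,1] (faults so far: 6)
  step 11: ref 2 -> HIT, frames=[2,5,6,1] (faults so far: 6)
  step 12: ref 1 -> HIT, frames=[2,5,6,1] (faults so far: 6)
  step 13: ref 5 -> HIT, frames=[2,5,6,1] (faults so far: 6)
  step 14: ref 5 -> HIT, frames=[2,5,6,1] (faults so far: 6)
  step 15: ref 2 -> HIT, frames=[2,5,6,1] (faults so far: 6)
  Optimal total faults: 6

Answer: 7 7 6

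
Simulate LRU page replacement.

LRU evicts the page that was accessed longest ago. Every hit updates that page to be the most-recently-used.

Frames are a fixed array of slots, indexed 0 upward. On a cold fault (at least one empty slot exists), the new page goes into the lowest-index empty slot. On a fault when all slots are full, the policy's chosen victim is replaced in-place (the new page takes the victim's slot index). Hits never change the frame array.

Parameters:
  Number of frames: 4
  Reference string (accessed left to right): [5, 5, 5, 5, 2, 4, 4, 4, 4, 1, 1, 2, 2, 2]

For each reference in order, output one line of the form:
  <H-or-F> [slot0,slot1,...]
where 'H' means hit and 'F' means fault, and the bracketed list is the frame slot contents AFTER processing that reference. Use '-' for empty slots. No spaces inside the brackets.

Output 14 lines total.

F [5,-,-,-]
H [5,-,-,-]
H [5,-,-,-]
H [5,-,-,-]
F [5,2,-,-]
F [5,2,4,-]
H [5,2,4,-]
H [5,2,4,-]
H [5,2,4,-]
F [5,2,4,1]
H [5,2,4,1]
H [5,2,4,1]
H [5,2,4,1]
H [5,2,4,1]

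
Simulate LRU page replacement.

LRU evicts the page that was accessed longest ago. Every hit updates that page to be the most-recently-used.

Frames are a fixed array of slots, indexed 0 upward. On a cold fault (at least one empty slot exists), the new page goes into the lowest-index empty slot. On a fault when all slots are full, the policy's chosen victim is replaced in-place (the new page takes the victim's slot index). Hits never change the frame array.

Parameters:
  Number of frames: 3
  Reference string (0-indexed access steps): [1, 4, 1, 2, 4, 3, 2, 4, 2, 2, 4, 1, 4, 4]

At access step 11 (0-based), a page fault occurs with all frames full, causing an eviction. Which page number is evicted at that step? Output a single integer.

Answer: 3

Derivation:
Step 0: ref 1 -> FAULT, frames=[1,-,-]
Step 1: ref 4 -> FAULT, frames=[1,4,-]
Step 2: ref 1 -> HIT, frames=[1,4,-]
Step 3: ref 2 -> FAULT, frames=[1,4,2]
Step 4: ref 4 -> HIT, frames=[1,4,2]
Step 5: ref 3 -> FAULT, evict 1, frames=[3,4,2]
Step 6: ref 2 -> HIT, frames=[3,4,2]
Step 7: ref 4 -> HIT, frames=[3,4,2]
Step 8: ref 2 -> HIT, frames=[3,4,2]
Step 9: ref 2 -> HIT, frames=[3,4,2]
Step 10: ref 4 -> HIT, frames=[3,4,2]
Step 11: ref 1 -> FAULT, evict 3, frames=[1,4,2]
At step 11: evicted page 3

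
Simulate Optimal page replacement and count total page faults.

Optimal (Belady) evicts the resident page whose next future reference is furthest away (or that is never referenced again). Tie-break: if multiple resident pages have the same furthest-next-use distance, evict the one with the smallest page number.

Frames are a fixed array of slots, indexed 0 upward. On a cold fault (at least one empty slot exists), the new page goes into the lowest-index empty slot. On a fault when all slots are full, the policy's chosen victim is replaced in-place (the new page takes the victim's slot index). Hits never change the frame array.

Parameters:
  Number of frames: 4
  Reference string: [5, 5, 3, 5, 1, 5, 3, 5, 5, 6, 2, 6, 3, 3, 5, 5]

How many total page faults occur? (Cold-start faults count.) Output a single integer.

Step 0: ref 5 → FAULT, frames=[5,-,-,-]
Step 1: ref 5 → HIT, frames=[5,-,-,-]
Step 2: ref 3 → FAULT, frames=[5,3,-,-]
Step 3: ref 5 → HIT, frames=[5,3,-,-]
Step 4: ref 1 → FAULT, frames=[5,3,1,-]
Step 5: ref 5 → HIT, frames=[5,3,1,-]
Step 6: ref 3 → HIT, frames=[5,3,1,-]
Step 7: ref 5 → HIT, frames=[5,3,1,-]
Step 8: ref 5 → HIT, frames=[5,3,1,-]
Step 9: ref 6 → FAULT, frames=[5,3,1,6]
Step 10: ref 2 → FAULT (evict 1), frames=[5,3,2,6]
Step 11: ref 6 → HIT, frames=[5,3,2,6]
Step 12: ref 3 → HIT, frames=[5,3,2,6]
Step 13: ref 3 → HIT, frames=[5,3,2,6]
Step 14: ref 5 → HIT, frames=[5,3,2,6]
Step 15: ref 5 → HIT, frames=[5,3,2,6]
Total faults: 5

Answer: 5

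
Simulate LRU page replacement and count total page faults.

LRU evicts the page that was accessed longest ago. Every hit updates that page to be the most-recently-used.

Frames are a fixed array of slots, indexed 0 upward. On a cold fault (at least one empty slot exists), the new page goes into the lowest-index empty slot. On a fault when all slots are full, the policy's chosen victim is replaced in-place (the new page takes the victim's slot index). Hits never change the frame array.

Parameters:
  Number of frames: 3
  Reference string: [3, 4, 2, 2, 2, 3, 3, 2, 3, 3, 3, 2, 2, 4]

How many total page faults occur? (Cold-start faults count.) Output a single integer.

Step 0: ref 3 → FAULT, frames=[3,-,-]
Step 1: ref 4 → FAULT, frames=[3,4,-]
Step 2: ref 2 → FAULT, frames=[3,4,2]
Step 3: ref 2 → HIT, frames=[3,4,2]
Step 4: ref 2 → HIT, frames=[3,4,2]
Step 5: ref 3 → HIT, frames=[3,4,2]
Step 6: ref 3 → HIT, frames=[3,4,2]
Step 7: ref 2 → HIT, frames=[3,4,2]
Step 8: ref 3 → HIT, frames=[3,4,2]
Step 9: ref 3 → HIT, frames=[3,4,2]
Step 10: ref 3 → HIT, frames=[3,4,2]
Step 11: ref 2 → HIT, frames=[3,4,2]
Step 12: ref 2 → HIT, frames=[3,4,2]
Step 13: ref 4 → HIT, frames=[3,4,2]
Total faults: 3

Answer: 3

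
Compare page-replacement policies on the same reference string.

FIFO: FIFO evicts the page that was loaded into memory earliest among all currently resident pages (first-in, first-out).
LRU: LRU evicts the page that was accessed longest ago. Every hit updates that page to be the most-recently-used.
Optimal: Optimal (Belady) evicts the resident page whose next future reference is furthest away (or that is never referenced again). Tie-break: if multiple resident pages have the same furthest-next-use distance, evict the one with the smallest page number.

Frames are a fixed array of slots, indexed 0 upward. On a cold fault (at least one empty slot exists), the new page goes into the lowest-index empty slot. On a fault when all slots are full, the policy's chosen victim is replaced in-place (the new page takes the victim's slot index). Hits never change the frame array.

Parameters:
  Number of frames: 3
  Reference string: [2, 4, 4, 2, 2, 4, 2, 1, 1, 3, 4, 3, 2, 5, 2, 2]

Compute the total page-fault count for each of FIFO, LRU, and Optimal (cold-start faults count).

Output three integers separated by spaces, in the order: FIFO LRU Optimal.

Answer: 6 7 5

Derivation:
--- FIFO ---
  step 0: ref 2 -> FAULT, frames=[2,-,-] (faults so far: 1)
  step 1: ref 4 -> FAULT, frames=[2,4,-] (faults so far: 2)
  step 2: ref 4 -> HIT, frames=[2,4,-] (faults so far: 2)
  step 3: ref 2 -> HIT, frames=[2,4,-] (faults so far: 2)
  step 4: ref 2 -> HIT, frames=[2,4,-] (faults so far: 2)
  step 5: ref 4 -> HIT, frames=[2,4,-] (faults so far: 2)
  step 6: ref 2 -> HIT, frames=[2,4,-] (faults so far: 2)
  step 7: ref 1 -> FAULT, frames=[2,4,1] (faults so far: 3)
  step 8: ref 1 -> HIT, frames=[2,4,1] (faults so far: 3)
  step 9: ref 3 -> FAULT, evict 2, frames=[3,4,1] (faults so far: 4)
  step 10: ref 4 -> HIT, frames=[3,4,1] (faults so far: 4)
  step 11: ref 3 -> HIT, frames=[3,4,1] (faults so far: 4)
  step 12: ref 2 -> FAULT, evict 4, frames=[3,2,1] (faults so far: 5)
  step 13: ref 5 -> FAULT, evict 1, frames=[3,2,5] (faults so far: 6)
  step 14: ref 2 -> HIT, frames=[3,2,5] (faults so far: 6)
  step 15: ref 2 -> HIT, frames=[3,2,5] (faults so far: 6)
  FIFO total faults: 6
--- LRU ---
  step 0: ref 2 -> FAULT, frames=[2,-,-] (faults so far: 1)
  step 1: ref 4 -> FAULT, frames=[2,4,-] (faults so far: 2)
  step 2: ref 4 -> HIT, frames=[2,4,-] (faults so far: 2)
  step 3: ref 2 -> HIT, frames=[2,4,-] (faults so far: 2)
  step 4: ref 2 -> HIT, frames=[2,4,-] (faults so far: 2)
  step 5: ref 4 -> HIT, frames=[2,4,-] (faults so far: 2)
  step 6: ref 2 -> HIT, frames=[2,4,-] (faults so far: 2)
  step 7: ref 1 -> FAULT, frames=[2,4,1] (faults so far: 3)
  step 8: ref 1 -> HIT, frames=[2,4,1] (faults so far: 3)
  step 9: ref 3 -> FAULT, evict 4, frames=[2,3,1] (faults so far: 4)
  step 10: ref 4 -> FAULT, evict 2, frames=[4,3,1] (faults so far: 5)
  step 11: ref 3 -> HIT, frames=[4,3,1] (faults so far: 5)
  step 12: ref 2 -> FAULT, evict 1, frames=[4,3,2] (faults so far: 6)
  step 13: ref 5 -> FAULT, evict 4, frames=[5,3,2] (faults so far: 7)
  step 14: ref 2 -> HIT, frames=[5,3,2] (faults so far: 7)
  step 15: ref 2 -> HIT, frames=[5,3,2] (faults so far: 7)
  LRU total faults: 7
--- Optimal ---
  step 0: ref 2 -> FAULT, frames=[2,-,-] (faults so far: 1)
  step 1: ref 4 -> FAULT, frames=[2,4,-] (faults so far: 2)
  step 2: ref 4 -> HIT, frames=[2,4,-] (faults so far: 2)
  step 3: ref 2 -> HIT, frames=[2,4,-] (faults so far: 2)
  step 4: ref 2 -> HIT, frames=[2,4,-] (faults so far: 2)
  step 5: ref 4 -> HIT, frames=[2,4,-] (faults so far: 2)
  step 6: ref 2 -> HIT, frames=[2,4,-] (faults so far: 2)
  step 7: ref 1 -> FAULT, frames=[2,4,1] (faults so far: 3)
  step 8: ref 1 -> HIT, frames=[2,4,1] (faults so far: 3)
  step 9: ref 3 -> FAULT, evict 1, frames=[2,4,3] (faults so far: 4)
  step 10: ref 4 -> HIT, frames=[2,4,3] (faults so far: 4)
  step 11: ref 3 -> HIT, frames=[2,4,3] (faults so far: 4)
  step 12: ref 2 -> HIT, frames=[2,4,3] (faults so far: 4)
  step 13: ref 5 -> FAULT, evict 3, frames=[2,4,5] (faults so far: 5)
  step 14: ref 2 -> HIT, frames=[2,4,5] (faults so far: 5)
  step 15: ref 2 -> HIT, frames=[2,4,5] (faults so far: 5)
  Optimal total faults: 5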